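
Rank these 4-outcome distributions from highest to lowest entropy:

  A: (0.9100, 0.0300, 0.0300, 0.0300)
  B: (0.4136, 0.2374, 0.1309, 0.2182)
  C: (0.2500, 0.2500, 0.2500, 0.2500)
C > B > A

Key insight: Entropy is maximized by uniform distributions and minimized by concentrated distributions.

- Uniform distributions have maximum entropy log₂(4) = 2.0000 bits
- The more "peaked" or concentrated a distribution, the lower its entropy

Entropies:
  H(A) = 0.5791 bits
  H(B) = 1.8825 bits
  H(C) = 2.0000 bits

Ranking: C > B > A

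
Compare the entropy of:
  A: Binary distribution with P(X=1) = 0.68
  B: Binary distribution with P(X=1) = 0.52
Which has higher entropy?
B

For binary distributions, entropy is maximized at p=0.5 and decreases as p moves toward 0 or 1.

H(A) = H(0.68) = 0.9044 bits
H(B) = H(0.52) = 0.9988 bits

Distribution B (p=0.52) is closer to uniform (p=0.5), so it has higher entropy.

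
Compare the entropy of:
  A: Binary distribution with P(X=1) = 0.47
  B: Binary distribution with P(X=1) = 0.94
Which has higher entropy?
A

For binary distributions, entropy is maximized at p=0.5 and decreases as p moves toward 0 or 1.

H(A) = H(0.47) = 0.9974 bits
H(B) = H(0.94) = 0.3274 bits

Distribution A (p=0.47) is closer to uniform (p=0.5), so it has higher entropy.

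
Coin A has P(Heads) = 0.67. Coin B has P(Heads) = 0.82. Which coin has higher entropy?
A

For binary distributions, entropy is maximized at p=0.5 and decreases as p moves toward 0 or 1.

H(A) = H(0.67) = 0.9149 bits
H(B) = H(0.82) = 0.6801 bits

Distribution A (p=0.67) is closer to uniform (p=0.5), so it has higher entropy.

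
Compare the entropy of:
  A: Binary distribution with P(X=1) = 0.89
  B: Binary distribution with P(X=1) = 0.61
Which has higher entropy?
B

For binary distributions, entropy is maximized at p=0.5 and decreases as p moves toward 0 or 1.

H(A) = H(0.89) = 0.4999 bits
H(B) = H(0.61) = 0.9648 bits

Distribution B (p=0.61) is closer to uniform (p=0.5), so it has higher entropy.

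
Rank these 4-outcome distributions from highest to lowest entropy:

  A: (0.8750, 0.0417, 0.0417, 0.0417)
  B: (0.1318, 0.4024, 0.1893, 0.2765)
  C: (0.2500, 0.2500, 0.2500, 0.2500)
C > B > A

Key insight: Entropy is maximized by uniform distributions and minimized by concentrated distributions.

- Uniform distributions have maximum entropy log₂(4) = 2.0000 bits
- The more "peaked" or concentrated a distribution, the lower its entropy

Entropies:
  H(A) = 0.7417 bits
  H(B) = 1.8812 bits
  H(C) = 2.0000 bits

Ranking: C > B > A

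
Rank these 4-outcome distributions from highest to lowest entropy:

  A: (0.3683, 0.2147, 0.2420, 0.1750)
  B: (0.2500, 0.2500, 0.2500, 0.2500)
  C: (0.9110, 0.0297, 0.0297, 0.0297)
B > A > C

Key insight: Entropy is maximized by uniform distributions and minimized by concentrated distributions.

- Uniform distributions have maximum entropy log₂(4) = 2.0000 bits
- The more "peaked" or concentrated a distribution, the lower its entropy

Entropies:
  H(A) = 1.9427 bits
  H(B) = 2.0000 bits
  H(C) = 0.5742 bits

Ranking: B > A > C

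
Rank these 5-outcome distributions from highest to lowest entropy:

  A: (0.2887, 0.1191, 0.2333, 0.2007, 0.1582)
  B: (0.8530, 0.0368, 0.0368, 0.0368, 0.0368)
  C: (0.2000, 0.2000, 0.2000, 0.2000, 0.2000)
C > A > B

Key insight: Entropy is maximized by uniform distributions and minimized by concentrated distributions.

- Uniform distributions have maximum entropy log₂(5) = 2.3219 bits
- The more "peaked" or concentrated a distribution, the lower its entropy

Entropies:
  H(A) = 2.2587 bits
  H(B) = 0.8963 bits
  H(C) = 2.3219 bits

Ranking: C > A > B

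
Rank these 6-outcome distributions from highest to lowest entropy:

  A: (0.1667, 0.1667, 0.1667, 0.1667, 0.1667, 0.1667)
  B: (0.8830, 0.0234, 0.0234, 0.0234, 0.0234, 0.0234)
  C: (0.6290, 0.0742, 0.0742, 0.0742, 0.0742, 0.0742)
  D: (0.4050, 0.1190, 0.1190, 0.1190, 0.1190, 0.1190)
A > D > C > B

Key insight: Entropy is maximized by uniform distributions and minimized by concentrated distributions.

Entropies:
  H(A) = 2.5850 bits
  H(B) = 0.7923 bits
  H(C) = 1.8129 bits
  H(D) = 2.3553 bits

Ranking: A > D > C > B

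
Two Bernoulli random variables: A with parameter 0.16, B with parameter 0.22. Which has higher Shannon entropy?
B

For binary distributions, entropy is maximized at p=0.5 and decreases as p moves toward 0 or 1.

H(A) = H(0.16) = 0.6343 bits
H(B) = H(0.22) = 0.7602 bits

Distribution B (p=0.22) is closer to uniform (p=0.5), so it has higher entropy.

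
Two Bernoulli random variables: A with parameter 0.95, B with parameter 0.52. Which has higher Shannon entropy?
B

For binary distributions, entropy is maximized at p=0.5 and decreases as p moves toward 0 or 1.

H(A) = H(0.95) = 0.2864 bits
H(B) = H(0.52) = 0.9988 bits

Distribution B (p=0.52) is closer to uniform (p=0.5), so it has higher entropy.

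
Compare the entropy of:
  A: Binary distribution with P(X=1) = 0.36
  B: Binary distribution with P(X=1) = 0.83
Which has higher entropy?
A

For binary distributions, entropy is maximized at p=0.5 and decreases as p moves toward 0 or 1.

H(A) = H(0.36) = 0.9427 bits
H(B) = H(0.83) = 0.6577 bits

Distribution A (p=0.36) is closer to uniform (p=0.5), so it has higher entropy.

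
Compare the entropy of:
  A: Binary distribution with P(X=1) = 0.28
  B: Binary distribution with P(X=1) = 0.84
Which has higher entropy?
A

For binary distributions, entropy is maximized at p=0.5 and decreases as p moves toward 0 or 1.

H(A) = H(0.28) = 0.8555 bits
H(B) = H(0.84) = 0.6343 bits

Distribution A (p=0.28) is closer to uniform (p=0.5), so it has higher entropy.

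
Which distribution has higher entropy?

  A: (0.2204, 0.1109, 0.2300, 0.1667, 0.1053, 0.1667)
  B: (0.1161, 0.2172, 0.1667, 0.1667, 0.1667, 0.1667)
B

Both distributions are close to uniform, making this a harder comparison.

H(A) = 2.5241 bits
H(B) = 2.5625 bits

The distribution closer to uniform has higher entropy.
Answer: B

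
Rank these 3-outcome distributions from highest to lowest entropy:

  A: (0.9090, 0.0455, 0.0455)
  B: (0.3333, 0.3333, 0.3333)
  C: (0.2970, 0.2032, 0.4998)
B > C > A

Key insight: Entropy is maximized by uniform distributions and minimized by concentrated distributions.

- Uniform distributions have maximum entropy log₂(3) = 1.5850 bits
- The more "peaked" or concentrated a distribution, the lower its entropy

Entropies:
  H(A) = 0.5308 bits
  H(B) = 1.5850 bits
  H(C) = 1.4874 bits

Ranking: B > C > A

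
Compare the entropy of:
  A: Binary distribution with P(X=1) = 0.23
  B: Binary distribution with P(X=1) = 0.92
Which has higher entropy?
A

For binary distributions, entropy is maximized at p=0.5 and decreases as p moves toward 0 or 1.

H(A) = H(0.23) = 0.7780 bits
H(B) = H(0.92) = 0.4022 bits

Distribution A (p=0.23) is closer to uniform (p=0.5), so it has higher entropy.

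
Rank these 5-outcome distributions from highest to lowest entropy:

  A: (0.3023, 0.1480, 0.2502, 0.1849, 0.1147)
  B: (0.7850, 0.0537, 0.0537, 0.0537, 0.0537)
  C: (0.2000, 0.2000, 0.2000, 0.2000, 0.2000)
C > A > B

Key insight: Entropy is maximized by uniform distributions and minimized by concentrated distributions.

- Uniform distributions have maximum entropy log₂(5) = 2.3219 bits
- The more "peaked" or concentrated a distribution, the lower its entropy

Entropies:
  H(A) = 2.2383 bits
  H(B) = 1.1809 bits
  H(C) = 2.3219 bits

Ranking: C > A > B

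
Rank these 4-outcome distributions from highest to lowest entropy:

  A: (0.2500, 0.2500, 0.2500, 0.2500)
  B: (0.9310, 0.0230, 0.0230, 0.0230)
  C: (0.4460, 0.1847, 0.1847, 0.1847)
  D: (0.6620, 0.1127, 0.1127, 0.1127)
A > C > D > B

Key insight: Entropy is maximized by uniform distributions and minimized by concentrated distributions.

Entropies:
  H(A) = 2.0000 bits
  H(B) = 0.4715 bits
  H(C) = 1.8696 bits
  H(D) = 1.4586 bits

Ranking: A > C > D > B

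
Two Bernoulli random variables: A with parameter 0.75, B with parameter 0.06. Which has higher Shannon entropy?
A

For binary distributions, entropy is maximized at p=0.5 and decreases as p moves toward 0 or 1.

H(A) = H(0.75) = 0.8113 bits
H(B) = H(0.06) = 0.3274 bits

Distribution A (p=0.75) is closer to uniform (p=0.5), so it has higher entropy.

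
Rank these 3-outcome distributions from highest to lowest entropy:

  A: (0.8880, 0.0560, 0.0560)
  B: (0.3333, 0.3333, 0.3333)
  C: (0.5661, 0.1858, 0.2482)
B > C > A

Key insight: Entropy is maximized by uniform distributions and minimized by concentrated distributions.

- Uniform distributions have maximum entropy log₂(3) = 1.5850 bits
- The more "peaked" or concentrated a distribution, the lower its entropy

Entropies:
  H(A) = 0.6179 bits
  H(B) = 1.5850 bits
  H(C) = 1.4148 bits

Ranking: B > C > A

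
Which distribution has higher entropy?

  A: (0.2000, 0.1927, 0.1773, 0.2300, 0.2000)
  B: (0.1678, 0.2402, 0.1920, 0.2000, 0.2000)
A

Both distributions are close to uniform, making this a harder comparison.

H(A) = 2.3167 bits
H(B) = 2.3123 bits

The distribution closer to uniform has higher entropy.
Answer: A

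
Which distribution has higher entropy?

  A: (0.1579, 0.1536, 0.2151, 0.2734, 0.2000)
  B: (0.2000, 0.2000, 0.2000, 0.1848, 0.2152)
B

Both distributions are close to uniform, making this a harder comparison.

H(A) = 2.2884 bits
H(B) = 2.3203 bits

The distribution closer to uniform has higher entropy.
Answer: B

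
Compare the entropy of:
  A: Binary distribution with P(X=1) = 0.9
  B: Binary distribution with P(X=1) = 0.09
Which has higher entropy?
A

For binary distributions, entropy is maximized at p=0.5 and decreases as p moves toward 0 or 1.

H(A) = H(0.9) = 0.4690 bits
H(B) = H(0.09) = 0.4365 bits

Distribution A (p=0.9) is closer to uniform (p=0.5), so it has higher entropy.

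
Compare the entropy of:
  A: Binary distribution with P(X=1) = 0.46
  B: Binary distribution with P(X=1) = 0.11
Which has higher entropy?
A

For binary distributions, entropy is maximized at p=0.5 and decreases as p moves toward 0 or 1.

H(A) = H(0.46) = 0.9954 bits
H(B) = H(0.11) = 0.4999 bits

Distribution A (p=0.46) is closer to uniform (p=0.5), so it has higher entropy.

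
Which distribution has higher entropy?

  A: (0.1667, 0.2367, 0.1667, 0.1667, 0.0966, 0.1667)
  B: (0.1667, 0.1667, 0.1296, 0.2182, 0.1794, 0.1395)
B

Both distributions are close to uniform, making this a harder comparison.

H(A) = 2.5411 bits
H(B) = 2.5640 bits

The distribution closer to uniform has higher entropy.
Answer: B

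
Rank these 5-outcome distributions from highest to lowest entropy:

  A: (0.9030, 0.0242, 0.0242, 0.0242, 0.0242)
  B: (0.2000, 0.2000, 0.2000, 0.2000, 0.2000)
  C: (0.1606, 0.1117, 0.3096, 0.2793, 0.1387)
B > C > A

Key insight: Entropy is maximized by uniform distributions and minimized by concentrated distributions.

- Uniform distributions have maximum entropy log₂(5) = 2.3219 bits
- The more "peaked" or concentrated a distribution, the lower its entropy

Entropies:
  H(A) = 0.6534 bits
  H(B) = 2.3219 bits
  H(C) = 2.2100 bits

Ranking: B > C > A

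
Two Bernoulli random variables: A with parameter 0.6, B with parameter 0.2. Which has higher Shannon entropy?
A

For binary distributions, entropy is maximized at p=0.5 and decreases as p moves toward 0 or 1.

H(A) = H(0.6) = 0.9710 bits
H(B) = H(0.2) = 0.7219 bits

Distribution A (p=0.6) is closer to uniform (p=0.5), so it has higher entropy.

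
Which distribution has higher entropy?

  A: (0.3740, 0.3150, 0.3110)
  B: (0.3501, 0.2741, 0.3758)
A

Both distributions are close to uniform, making this a harder comparison.

H(A) = 1.5797 bits
H(B) = 1.5725 bits

The distribution closer to uniform has higher entropy.
Answer: A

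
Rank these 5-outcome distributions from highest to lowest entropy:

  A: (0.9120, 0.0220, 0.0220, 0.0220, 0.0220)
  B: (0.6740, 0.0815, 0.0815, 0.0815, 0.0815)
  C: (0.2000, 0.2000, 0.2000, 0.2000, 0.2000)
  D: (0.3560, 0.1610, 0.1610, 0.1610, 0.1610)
C > D > B > A

Key insight: Entropy is maximized by uniform distributions and minimized by concentrated distributions.

Entropies:
  H(A) = 0.6058 bits
  H(B) = 1.5628 bits
  H(C) = 2.3219 bits
  H(D) = 2.2273 bits

Ranking: C > D > B > A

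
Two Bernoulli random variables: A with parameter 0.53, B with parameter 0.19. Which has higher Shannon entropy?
A

For binary distributions, entropy is maximized at p=0.5 and decreases as p moves toward 0 or 1.

H(A) = H(0.53) = 0.9974 bits
H(B) = H(0.19) = 0.7015 bits

Distribution A (p=0.53) is closer to uniform (p=0.5), so it has higher entropy.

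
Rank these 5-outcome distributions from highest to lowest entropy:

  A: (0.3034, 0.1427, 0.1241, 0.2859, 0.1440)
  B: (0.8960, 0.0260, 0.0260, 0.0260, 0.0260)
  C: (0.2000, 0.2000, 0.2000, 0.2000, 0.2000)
C > A > B

Key insight: Entropy is maximized by uniform distributions and minimized by concentrated distributions.

- Uniform distributions have maximum entropy log₂(5) = 2.3219 bits
- The more "peaked" or concentrated a distribution, the lower its entropy

Entropies:
  H(A) = 2.2154 bits
  H(B) = 0.6895 bits
  H(C) = 2.3219 bits

Ranking: C > A > B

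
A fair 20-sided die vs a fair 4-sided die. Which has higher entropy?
20-sided die

Both are uniform distributions; for uniform over n outcomes, H = log₂(n). H(20-sided) = log₂(20) = 4.322 bits and H(4-sided) = log₂(4) = 2.000 bits. More outcomes in a uniform distribution means higher entropy.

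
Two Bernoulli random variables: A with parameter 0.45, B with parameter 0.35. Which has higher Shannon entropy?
A

For binary distributions, entropy is maximized at p=0.5 and decreases as p moves toward 0 or 1.

H(A) = H(0.45) = 0.9928 bits
H(B) = H(0.35) = 0.9341 bits

Distribution A (p=0.45) is closer to uniform (p=0.5), so it has higher entropy.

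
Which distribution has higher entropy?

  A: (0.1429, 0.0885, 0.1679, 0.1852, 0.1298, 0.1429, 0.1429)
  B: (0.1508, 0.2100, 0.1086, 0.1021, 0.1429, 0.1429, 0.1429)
A

Both distributions are close to uniform, making this a harder comparison.

H(A) = 2.7779 bits
H(B) = 2.7714 bits

The distribution closer to uniform has higher entropy.
Answer: A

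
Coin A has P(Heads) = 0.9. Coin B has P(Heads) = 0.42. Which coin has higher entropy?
B

For binary distributions, entropy is maximized at p=0.5 and decreases as p moves toward 0 or 1.

H(A) = H(0.9) = 0.4690 bits
H(B) = H(0.42) = 0.9815 bits

Distribution B (p=0.42) is closer to uniform (p=0.5), so it has higher entropy.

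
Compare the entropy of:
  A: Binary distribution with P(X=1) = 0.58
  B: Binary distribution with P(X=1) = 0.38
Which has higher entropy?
A

For binary distributions, entropy is maximized at p=0.5 and decreases as p moves toward 0 or 1.

H(A) = H(0.58) = 0.9815 bits
H(B) = H(0.38) = 0.9580 bits

Distribution A (p=0.58) is closer to uniform (p=0.5), so it has higher entropy.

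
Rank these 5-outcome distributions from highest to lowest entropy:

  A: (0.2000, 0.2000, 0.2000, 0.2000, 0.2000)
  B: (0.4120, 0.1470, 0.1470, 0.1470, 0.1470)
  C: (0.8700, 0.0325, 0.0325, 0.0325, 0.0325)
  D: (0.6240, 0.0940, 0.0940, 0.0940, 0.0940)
A > B > D > C

Key insight: Entropy is maximized by uniform distributions and minimized by concentrated distributions.

Entropies:
  H(A) = 2.3219 bits
  H(B) = 2.1535 bits
  H(C) = 0.8174 bits
  H(D) = 1.7072 bits

Ranking: A > B > D > C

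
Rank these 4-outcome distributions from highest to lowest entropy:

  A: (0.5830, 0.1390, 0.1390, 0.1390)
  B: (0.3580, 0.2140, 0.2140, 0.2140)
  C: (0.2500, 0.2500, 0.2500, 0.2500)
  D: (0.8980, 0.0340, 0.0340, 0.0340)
C > B > A > D

Key insight: Entropy is maximized by uniform distributions and minimized by concentrated distributions.

Entropies:
  H(A) = 1.6410 bits
  H(B) = 1.9586 bits
  H(C) = 2.0000 bits
  H(D) = 0.6370 bits

Ranking: C > B > A > D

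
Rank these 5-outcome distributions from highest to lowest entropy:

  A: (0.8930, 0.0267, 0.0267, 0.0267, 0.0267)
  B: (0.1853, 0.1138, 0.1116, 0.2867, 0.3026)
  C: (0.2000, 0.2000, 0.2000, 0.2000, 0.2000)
C > B > A

Key insight: Entropy is maximized by uniform distributions and minimized by concentrated distributions.

- Uniform distributions have maximum entropy log₂(5) = 2.3219 bits
- The more "peaked" or concentrated a distribution, the lower its entropy

Entropies:
  H(A) = 0.7048 bits
  H(B) = 2.1991 bits
  H(C) = 2.3219 bits

Ranking: C > B > A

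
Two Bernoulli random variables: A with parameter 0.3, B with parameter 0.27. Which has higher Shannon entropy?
A

For binary distributions, entropy is maximized at p=0.5 and decreases as p moves toward 0 or 1.

H(A) = H(0.3) = 0.8813 bits
H(B) = H(0.27) = 0.8415 bits

Distribution A (p=0.3) is closer to uniform (p=0.5), so it has higher entropy.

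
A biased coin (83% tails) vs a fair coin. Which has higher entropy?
Fair coin

The fair coin is uniform (p=0.5), maximizing binary entropy at 1 bit. The biased coin has H(0.83) ≈ 0.658 bits — its outcome is more predictable, so its entropy is lower.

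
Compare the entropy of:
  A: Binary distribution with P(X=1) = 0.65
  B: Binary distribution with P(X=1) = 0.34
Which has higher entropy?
A

For binary distributions, entropy is maximized at p=0.5 and decreases as p moves toward 0 or 1.

H(A) = H(0.65) = 0.9341 bits
H(B) = H(0.34) = 0.9248 bits

Distribution A (p=0.65) is closer to uniform (p=0.5), so it has higher entropy.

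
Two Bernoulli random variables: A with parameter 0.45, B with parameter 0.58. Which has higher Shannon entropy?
A

For binary distributions, entropy is maximized at p=0.5 and decreases as p moves toward 0 or 1.

H(A) = H(0.45) = 0.9928 bits
H(B) = H(0.58) = 0.9815 bits

Distribution A (p=0.45) is closer to uniform (p=0.5), so it has higher entropy.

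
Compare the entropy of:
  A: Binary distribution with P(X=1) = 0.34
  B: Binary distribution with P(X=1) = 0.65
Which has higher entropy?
B

For binary distributions, entropy is maximized at p=0.5 and decreases as p moves toward 0 or 1.

H(A) = H(0.34) = 0.9248 bits
H(B) = H(0.65) = 0.9341 bits

Distribution B (p=0.65) is closer to uniform (p=0.5), so it has higher entropy.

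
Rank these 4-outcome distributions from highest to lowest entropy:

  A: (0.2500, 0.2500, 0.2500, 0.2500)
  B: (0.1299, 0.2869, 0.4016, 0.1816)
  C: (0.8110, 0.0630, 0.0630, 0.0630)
A > B > C

Key insight: Entropy is maximized by uniform distributions and minimized by concentrated distributions.

- Uniform distributions have maximum entropy log₂(4) = 2.0000 bits
- The more "peaked" or concentrated a distribution, the lower its entropy

Entropies:
  H(A) = 2.0000 bits
  H(B) = 1.8749 bits
  H(C) = 0.9989 bits

Ranking: A > B > C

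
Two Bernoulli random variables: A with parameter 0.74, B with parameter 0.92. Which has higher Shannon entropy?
A

For binary distributions, entropy is maximized at p=0.5 and decreases as p moves toward 0 or 1.

H(A) = H(0.74) = 0.8267 bits
H(B) = H(0.92) = 0.4022 bits

Distribution A (p=0.74) is closer to uniform (p=0.5), so it has higher entropy.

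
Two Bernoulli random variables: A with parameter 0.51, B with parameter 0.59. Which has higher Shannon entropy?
A

For binary distributions, entropy is maximized at p=0.5 and decreases as p moves toward 0 or 1.

H(A) = H(0.51) = 0.9997 bits
H(B) = H(0.59) = 0.9765 bits

Distribution A (p=0.51) is closer to uniform (p=0.5), so it has higher entropy.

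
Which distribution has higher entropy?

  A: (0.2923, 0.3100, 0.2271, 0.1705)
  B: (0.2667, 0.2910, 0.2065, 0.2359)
B

Both distributions are close to uniform, making this a harder comparison.

H(A) = 1.9634 bits
H(B) = 1.9882 bits

The distribution closer to uniform has higher entropy.
Answer: B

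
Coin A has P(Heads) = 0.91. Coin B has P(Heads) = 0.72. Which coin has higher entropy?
B

For binary distributions, entropy is maximized at p=0.5 and decreases as p moves toward 0 or 1.

H(A) = H(0.91) = 0.4365 bits
H(B) = H(0.72) = 0.8555 bits

Distribution B (p=0.72) is closer to uniform (p=0.5), so it has higher entropy.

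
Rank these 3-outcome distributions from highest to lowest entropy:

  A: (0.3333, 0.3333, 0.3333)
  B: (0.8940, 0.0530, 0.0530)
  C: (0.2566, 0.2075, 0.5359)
A > C > B

Key insight: Entropy is maximized by uniform distributions and minimized by concentrated distributions.

- Uniform distributions have maximum entropy log₂(3) = 1.5850 bits
- The more "peaked" or concentrated a distribution, the lower its entropy

Entropies:
  H(A) = 1.5850 bits
  H(B) = 0.5937 bits
  H(C) = 1.4566 bits

Ranking: A > C > B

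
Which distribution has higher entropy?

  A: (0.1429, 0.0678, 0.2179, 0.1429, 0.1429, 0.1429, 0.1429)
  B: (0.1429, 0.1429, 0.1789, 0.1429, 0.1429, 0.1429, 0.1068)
B

Both distributions are close to uniform, making this a harder comparison.

H(A) = 2.7475 bits
H(B) = 2.7941 bits

The distribution closer to uniform has higher entropy.
Answer: B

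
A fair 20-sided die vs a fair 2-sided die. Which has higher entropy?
20-sided die

Both are uniform distributions; for uniform over n outcomes, H = log₂(n). H(20-sided) = log₂(20) = 4.322 bits and H(2-sided) = log₂(2) = 1.000 bits. More outcomes in a uniform distribution means higher entropy.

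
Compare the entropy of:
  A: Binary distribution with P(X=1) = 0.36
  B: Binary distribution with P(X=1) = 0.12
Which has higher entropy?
A

For binary distributions, entropy is maximized at p=0.5 and decreases as p moves toward 0 or 1.

H(A) = H(0.36) = 0.9427 bits
H(B) = H(0.12) = 0.5294 bits

Distribution A (p=0.36) is closer to uniform (p=0.5), so it has higher entropy.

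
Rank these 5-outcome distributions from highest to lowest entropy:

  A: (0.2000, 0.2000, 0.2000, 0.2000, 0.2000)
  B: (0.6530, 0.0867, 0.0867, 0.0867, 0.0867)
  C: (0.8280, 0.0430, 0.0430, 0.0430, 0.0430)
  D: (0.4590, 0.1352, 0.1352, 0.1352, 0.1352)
A > D > B > C

Key insight: Entropy is maximized by uniform distributions and minimized by concentrated distributions.

Entropies:
  H(A) = 2.3219 bits
  H(B) = 1.6254 bits
  H(C) = 1.0063 bits
  H(D) = 2.0771 bits

Ranking: A > D > B > C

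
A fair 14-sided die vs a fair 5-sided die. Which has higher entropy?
14-sided die

Both are uniform distributions; for uniform over n outcomes, H = log₂(n). H(14-sided) = log₂(14) = 3.807 bits and H(5-sided) = log₂(5) = 2.322 bits. More outcomes in a uniform distribution means higher entropy.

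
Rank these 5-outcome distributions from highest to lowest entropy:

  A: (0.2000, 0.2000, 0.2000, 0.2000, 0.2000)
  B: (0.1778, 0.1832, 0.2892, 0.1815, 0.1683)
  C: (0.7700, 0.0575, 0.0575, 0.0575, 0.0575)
A > B > C

Key insight: Entropy is maximized by uniform distributions and minimized by concentrated distributions.

- Uniform distributions have maximum entropy log₂(5) = 2.3219 bits
- The more "peaked" or concentrated a distribution, the lower its entropy

Entropies:
  H(A) = 2.3219 bits
  H(B) = 2.2887 bits
  H(C) = 1.2380 bits

Ranking: A > B > C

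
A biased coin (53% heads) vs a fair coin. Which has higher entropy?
Fair coin

The fair coin is uniform (p=0.5), maximizing binary entropy at 1 bit. The biased coin has H(0.53) ≈ 0.997 bits — its outcome is more predictable, so its entropy is lower.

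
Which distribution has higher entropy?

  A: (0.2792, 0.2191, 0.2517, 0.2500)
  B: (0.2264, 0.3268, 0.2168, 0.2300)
A

Both distributions are close to uniform, making this a harder comparison.

H(A) = 1.9948 bits
H(B) = 1.9783 bits

The distribution closer to uniform has higher entropy.
Answer: A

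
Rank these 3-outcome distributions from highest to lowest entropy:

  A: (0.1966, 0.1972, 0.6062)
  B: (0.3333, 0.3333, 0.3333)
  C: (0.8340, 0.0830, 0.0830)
B > A > C

Key insight: Entropy is maximized by uniform distributions and minimized by concentrated distributions.

- Uniform distributions have maximum entropy log₂(3) = 1.5850 bits
- The more "peaked" or concentrated a distribution, the lower its entropy

Entropies:
  H(A) = 1.3611 bits
  H(B) = 1.5850 bits
  H(C) = 0.8145 bits

Ranking: B > A > C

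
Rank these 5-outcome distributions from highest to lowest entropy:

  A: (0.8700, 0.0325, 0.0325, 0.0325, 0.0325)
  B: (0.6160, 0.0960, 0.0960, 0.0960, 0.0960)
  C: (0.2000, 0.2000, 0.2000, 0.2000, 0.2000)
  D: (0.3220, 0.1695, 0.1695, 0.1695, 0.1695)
C > D > B > A

Key insight: Entropy is maximized by uniform distributions and minimized by concentrated distributions.

Entropies:
  H(A) = 0.8174 bits
  H(B) = 1.7288 bits
  H(C) = 2.3219 bits
  H(D) = 2.2625 bits

Ranking: C > D > B > A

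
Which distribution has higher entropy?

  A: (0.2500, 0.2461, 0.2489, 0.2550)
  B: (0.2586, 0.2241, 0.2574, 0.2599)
A

Both distributions are close to uniform, making this a harder comparison.

H(A) = 1.9999 bits
H(B) = 1.9974 bits

The distribution closer to uniform has higher entropy.
Answer: A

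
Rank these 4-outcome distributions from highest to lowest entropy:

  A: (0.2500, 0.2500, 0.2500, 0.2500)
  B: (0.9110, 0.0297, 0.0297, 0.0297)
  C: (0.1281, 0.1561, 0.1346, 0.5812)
A > C > B

Key insight: Entropy is maximized by uniform distributions and minimized by concentrated distributions.

- Uniform distributions have maximum entropy log₂(4) = 2.0000 bits
- The more "peaked" or concentrated a distribution, the lower its entropy

Entropies:
  H(A) = 2.0000 bits
  H(B) = 0.5742 bits
  H(C) = 1.6426 bits

Ranking: A > C > B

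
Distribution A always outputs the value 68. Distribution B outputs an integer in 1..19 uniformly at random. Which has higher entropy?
B

A is deterministic, so H(A) = 0. B is uniform over 19 outcomes, so H(B) = log₂(19) = 4.248 bits. Any distribution with genuine randomness has higher entropy than a deterministic one.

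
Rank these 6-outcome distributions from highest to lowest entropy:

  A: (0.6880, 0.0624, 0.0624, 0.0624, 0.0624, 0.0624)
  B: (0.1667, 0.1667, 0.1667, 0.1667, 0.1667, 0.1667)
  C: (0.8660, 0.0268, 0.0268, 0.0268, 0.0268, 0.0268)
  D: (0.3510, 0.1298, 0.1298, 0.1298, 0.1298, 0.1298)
B > D > A > C

Key insight: Entropy is maximized by uniform distributions and minimized by concentrated distributions.

Entropies:
  H(A) = 1.6199 bits
  H(B) = 2.5850 bits
  H(C) = 0.8794 bits
  H(D) = 2.4419 bits

Ranking: B > D > A > C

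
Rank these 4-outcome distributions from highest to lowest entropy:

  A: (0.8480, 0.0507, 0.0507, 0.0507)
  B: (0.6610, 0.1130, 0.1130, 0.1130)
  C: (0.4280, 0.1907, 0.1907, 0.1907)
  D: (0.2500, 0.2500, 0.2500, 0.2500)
D > C > B > A

Key insight: Entropy is maximized by uniform distributions and minimized by concentrated distributions.

Entropies:
  H(A) = 0.8557 bits
  H(B) = 1.4612 bits
  H(C) = 1.8916 bits
  H(D) = 2.0000 bits

Ranking: D > C > B > A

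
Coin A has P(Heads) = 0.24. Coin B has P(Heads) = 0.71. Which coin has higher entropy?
B

For binary distributions, entropy is maximized at p=0.5 and decreases as p moves toward 0 or 1.

H(A) = H(0.24) = 0.7950 bits
H(B) = H(0.71) = 0.8687 bits

Distribution B (p=0.71) is closer to uniform (p=0.5), so it has higher entropy.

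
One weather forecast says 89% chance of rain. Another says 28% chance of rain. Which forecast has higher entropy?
28% forecast

Treat each forecast as a Bernoulli distribution. Binary entropy is maximized at p=0.5 and falls off symmetrically toward 0 or 1. The 28% forecast is closer to 50%, so it is more uncertain. H(89%) ≈ 0.500 bits, H(28%) ≈ 0.855 bits.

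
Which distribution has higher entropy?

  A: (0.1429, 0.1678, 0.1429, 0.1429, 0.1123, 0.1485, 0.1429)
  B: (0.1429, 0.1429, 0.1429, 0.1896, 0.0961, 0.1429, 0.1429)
A

Both distributions are close to uniform, making this a harder comparison.

H(A) = 2.7991 bits
H(B) = 2.7849 bits

The distribution closer to uniform has higher entropy.
Answer: A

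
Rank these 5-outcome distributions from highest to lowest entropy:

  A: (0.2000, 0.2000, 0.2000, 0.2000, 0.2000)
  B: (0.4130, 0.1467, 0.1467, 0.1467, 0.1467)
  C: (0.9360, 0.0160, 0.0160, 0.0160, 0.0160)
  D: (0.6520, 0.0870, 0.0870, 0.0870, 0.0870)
A > B > D > C

Key insight: Entropy is maximized by uniform distributions and minimized by concentrated distributions.

Entropies:
  H(A) = 2.3219 bits
  H(B) = 2.1520 bits
  H(C) = 0.4711 bits
  H(D) = 1.6283 bits

Ranking: A > B > D > C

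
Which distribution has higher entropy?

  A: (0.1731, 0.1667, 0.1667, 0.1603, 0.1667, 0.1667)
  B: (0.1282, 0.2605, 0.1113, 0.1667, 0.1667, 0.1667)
A

Both distributions are close to uniform, making this a harder comparison.

H(A) = 2.5846 bits
H(B) = 2.5305 bits

The distribution closer to uniform has higher entropy.
Answer: A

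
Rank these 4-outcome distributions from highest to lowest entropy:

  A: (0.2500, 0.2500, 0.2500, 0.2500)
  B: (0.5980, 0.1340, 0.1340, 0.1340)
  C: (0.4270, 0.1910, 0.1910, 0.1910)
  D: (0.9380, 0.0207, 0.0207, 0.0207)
A > C > B > D

Key insight: Entropy is maximized by uniform distributions and minimized by concentrated distributions.

Entropies:
  H(A) = 2.0000 bits
  H(B) = 1.6093 bits
  H(C) = 1.8928 bits
  H(D) = 0.4336 bits

Ranking: A > C > B > D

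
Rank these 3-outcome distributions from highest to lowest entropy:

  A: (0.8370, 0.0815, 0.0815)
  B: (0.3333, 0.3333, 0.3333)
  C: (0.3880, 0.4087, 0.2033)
B > C > A

Key insight: Entropy is maximized by uniform distributions and minimized by concentrated distributions.

- Uniform distributions have maximum entropy log₂(3) = 1.5850 bits
- The more "peaked" or concentrated a distribution, the lower its entropy

Entropies:
  H(A) = 0.8044 bits
  H(B) = 1.5850 bits
  H(C) = 1.5248 bits

Ranking: B > C > A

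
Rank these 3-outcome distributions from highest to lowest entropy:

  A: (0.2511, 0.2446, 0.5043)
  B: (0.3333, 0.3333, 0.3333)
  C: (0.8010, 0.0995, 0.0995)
B > A > C

Key insight: Entropy is maximized by uniform distributions and minimized by concentrated distributions.

- Uniform distributions have maximum entropy log₂(3) = 1.5850 bits
- The more "peaked" or concentrated a distribution, the lower its entropy

Entropies:
  H(A) = 1.4956 bits
  H(B) = 1.5850 bits
  H(C) = 0.9189 bits

Ranking: B > A > C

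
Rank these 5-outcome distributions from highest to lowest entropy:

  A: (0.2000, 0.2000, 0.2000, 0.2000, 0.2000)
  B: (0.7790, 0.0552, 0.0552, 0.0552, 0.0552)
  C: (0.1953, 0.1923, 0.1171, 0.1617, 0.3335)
A > C > B

Key insight: Entropy is maximized by uniform distributions and minimized by concentrated distributions.

- Uniform distributions have maximum entropy log₂(5) = 2.3219 bits
- The more "peaked" or concentrated a distribution, the lower its entropy

Entropies:
  H(A) = 2.3219 bits
  H(B) = 1.2040 bits
  H(C) = 2.2334 bits

Ranking: A > C > B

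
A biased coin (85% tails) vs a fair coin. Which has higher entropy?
Fair coin

The fair coin is uniform (p=0.5), maximizing binary entropy at 1 bit. The biased coin has H(0.85) ≈ 0.610 bits — its outcome is more predictable, so its entropy is lower.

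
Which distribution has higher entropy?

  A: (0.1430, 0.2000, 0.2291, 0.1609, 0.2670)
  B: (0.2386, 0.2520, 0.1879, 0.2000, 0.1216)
A

Both distributions are close to uniform, making this a harder comparison.

H(A) = 2.2854 bits
H(B) = 2.2815 bits

The distribution closer to uniform has higher entropy.
Answer: A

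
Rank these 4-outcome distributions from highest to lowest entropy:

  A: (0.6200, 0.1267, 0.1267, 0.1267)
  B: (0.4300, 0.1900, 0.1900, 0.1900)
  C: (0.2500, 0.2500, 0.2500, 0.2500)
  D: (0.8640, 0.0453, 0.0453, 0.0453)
C > B > A > D

Key insight: Entropy is maximized by uniform distributions and minimized by concentrated distributions.

Entropies:
  H(A) = 1.5603 bits
  H(B) = 1.8892 bits
  H(C) = 2.0000 bits
  H(D) = 0.7892 bits

Ranking: C > B > A > D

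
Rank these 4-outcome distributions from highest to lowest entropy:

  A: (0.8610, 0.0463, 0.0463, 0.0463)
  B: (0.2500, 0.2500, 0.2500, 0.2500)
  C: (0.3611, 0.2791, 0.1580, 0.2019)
B > C > A

Key insight: Entropy is maximized by uniform distributions and minimized by concentrated distributions.

- Uniform distributions have maximum entropy log₂(4) = 2.0000 bits
- The more "peaked" or concentrated a distribution, the lower its entropy

Entropies:
  H(A) = 0.8019 bits
  H(B) = 2.0000 bits
  H(C) = 1.9311 bits

Ranking: B > C > A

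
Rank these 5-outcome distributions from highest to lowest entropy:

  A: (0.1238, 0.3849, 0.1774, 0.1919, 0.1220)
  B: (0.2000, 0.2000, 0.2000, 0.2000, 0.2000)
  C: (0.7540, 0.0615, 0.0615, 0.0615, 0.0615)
B > A > C

Key insight: Entropy is maximized by uniform distributions and minimized by concentrated distributions.

- Uniform distributions have maximum entropy log₂(5) = 2.3219 bits
- The more "peaked" or concentrated a distribution, the lower its entropy

Entropies:
  H(A) = 2.1731 bits
  H(B) = 2.3219 bits
  H(C) = 1.2969 bits

Ranking: B > A > C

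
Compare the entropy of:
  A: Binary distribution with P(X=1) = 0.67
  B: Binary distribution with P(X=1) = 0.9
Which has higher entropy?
A

For binary distributions, entropy is maximized at p=0.5 and decreases as p moves toward 0 or 1.

H(A) = H(0.67) = 0.9149 bits
H(B) = H(0.9) = 0.4690 bits

Distribution A (p=0.67) is closer to uniform (p=0.5), so it has higher entropy.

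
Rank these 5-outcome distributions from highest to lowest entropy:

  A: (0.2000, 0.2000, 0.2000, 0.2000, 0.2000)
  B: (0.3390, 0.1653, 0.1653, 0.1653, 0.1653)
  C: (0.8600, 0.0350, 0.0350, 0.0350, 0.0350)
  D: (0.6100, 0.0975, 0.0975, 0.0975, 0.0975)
A > B > D > C

Key insight: Entropy is maximized by uniform distributions and minimized by concentrated distributions.

Entropies:
  H(A) = 2.3219 bits
  H(B) = 2.2459 bits
  H(C) = 0.8642 bits
  H(D) = 1.7448 bits

Ranking: A > B > D > C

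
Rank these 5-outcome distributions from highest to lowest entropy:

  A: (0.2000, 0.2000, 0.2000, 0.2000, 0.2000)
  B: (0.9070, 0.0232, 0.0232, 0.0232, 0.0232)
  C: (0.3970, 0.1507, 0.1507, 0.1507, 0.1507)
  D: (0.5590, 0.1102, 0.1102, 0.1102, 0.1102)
A > C > D > B

Key insight: Entropy is maximized by uniform distributions and minimized by concentrated distributions.

Entropies:
  H(A) = 2.3219 bits
  H(B) = 0.6324 bits
  H(C) = 2.1752 bits
  H(D) = 1.8719 bits

Ranking: A > C > D > B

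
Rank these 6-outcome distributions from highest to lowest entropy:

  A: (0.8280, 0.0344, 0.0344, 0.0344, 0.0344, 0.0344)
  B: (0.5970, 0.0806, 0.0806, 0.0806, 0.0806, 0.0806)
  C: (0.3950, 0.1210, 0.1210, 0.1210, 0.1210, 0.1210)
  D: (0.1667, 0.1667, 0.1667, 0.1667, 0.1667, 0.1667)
D > C > B > A

Key insight: Entropy is maximized by uniform distributions and minimized by concentrated distributions.

Entropies:
  H(A) = 1.0616 bits
  H(B) = 1.9084 bits
  H(C) = 2.3727 bits
  H(D) = 2.5850 bits

Ranking: D > C > B > A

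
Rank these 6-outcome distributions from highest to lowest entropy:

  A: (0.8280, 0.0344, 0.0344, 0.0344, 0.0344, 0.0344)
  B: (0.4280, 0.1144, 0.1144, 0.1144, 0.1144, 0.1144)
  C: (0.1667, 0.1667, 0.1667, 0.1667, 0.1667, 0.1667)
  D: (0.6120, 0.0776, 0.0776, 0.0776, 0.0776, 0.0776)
C > B > D > A

Key insight: Entropy is maximized by uniform distributions and minimized by concentrated distributions.

Entropies:
  H(A) = 1.0616 bits
  H(B) = 2.3131 bits
  H(C) = 2.5850 bits
  H(D) = 1.8644 bits

Ranking: C > B > D > A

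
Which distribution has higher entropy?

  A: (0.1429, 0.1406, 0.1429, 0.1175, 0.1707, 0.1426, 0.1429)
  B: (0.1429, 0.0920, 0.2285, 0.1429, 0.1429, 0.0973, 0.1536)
A

Both distributions are close to uniform, making this a harder comparison.

H(A) = 2.8002 bits
H(B) = 2.7487 bits

The distribution closer to uniform has higher entropy.
Answer: A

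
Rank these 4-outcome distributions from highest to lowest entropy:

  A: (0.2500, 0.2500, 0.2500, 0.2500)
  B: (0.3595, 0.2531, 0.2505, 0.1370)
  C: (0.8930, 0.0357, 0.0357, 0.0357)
A > B > C

Key insight: Entropy is maximized by uniform distributions and minimized by concentrated distributions.

- Uniform distributions have maximum entropy log₂(4) = 2.0000 bits
- The more "peaked" or concentrated a distribution, the lower its entropy

Entropies:
  H(A) = 2.0000 bits
  H(B) = 1.9254 bits
  H(C) = 0.6604 bits

Ranking: A > B > C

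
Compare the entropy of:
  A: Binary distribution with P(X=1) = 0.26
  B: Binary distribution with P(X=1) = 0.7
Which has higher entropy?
B

For binary distributions, entropy is maximized at p=0.5 and decreases as p moves toward 0 or 1.

H(A) = H(0.26) = 0.8267 bits
H(B) = H(0.7) = 0.8813 bits

Distribution B (p=0.7) is closer to uniform (p=0.5), so it has higher entropy.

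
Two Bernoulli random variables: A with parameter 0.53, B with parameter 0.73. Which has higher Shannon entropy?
A

For binary distributions, entropy is maximized at p=0.5 and decreases as p moves toward 0 or 1.

H(A) = H(0.53) = 0.9974 bits
H(B) = H(0.73) = 0.8415 bits

Distribution A (p=0.53) is closer to uniform (p=0.5), so it has higher entropy.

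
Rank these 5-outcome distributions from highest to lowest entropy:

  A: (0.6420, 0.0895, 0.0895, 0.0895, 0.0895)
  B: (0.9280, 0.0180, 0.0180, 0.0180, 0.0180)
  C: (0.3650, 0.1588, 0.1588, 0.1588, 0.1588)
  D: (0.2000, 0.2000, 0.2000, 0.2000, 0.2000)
D > C > A > B

Key insight: Entropy is maximized by uniform distributions and minimized by concentrated distributions.

Entropies:
  H(A) = 1.6570 bits
  H(B) = 0.5173 bits
  H(C) = 2.2168 bits
  H(D) = 2.3219 bits

Ranking: D > C > A > B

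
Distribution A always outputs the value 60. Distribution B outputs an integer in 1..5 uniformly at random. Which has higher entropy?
B

A is deterministic, so H(A) = 0. B is uniform over 5 outcomes, so H(B) = log₂(5) = 2.322 bits. Any distribution with genuine randomness has higher entropy than a deterministic one.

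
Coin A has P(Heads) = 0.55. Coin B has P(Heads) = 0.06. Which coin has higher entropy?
A

For binary distributions, entropy is maximized at p=0.5 and decreases as p moves toward 0 or 1.

H(A) = H(0.55) = 0.9928 bits
H(B) = H(0.06) = 0.3274 bits

Distribution A (p=0.55) is closer to uniform (p=0.5), so it has higher entropy.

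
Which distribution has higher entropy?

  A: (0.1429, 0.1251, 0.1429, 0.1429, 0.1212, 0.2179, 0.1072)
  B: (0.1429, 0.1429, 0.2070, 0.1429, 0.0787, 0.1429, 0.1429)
A

Both distributions are close to uniform, making this a harder comparison.

H(A) = 2.7717 bits
H(B) = 2.7643 bits

The distribution closer to uniform has higher entropy.
Answer: A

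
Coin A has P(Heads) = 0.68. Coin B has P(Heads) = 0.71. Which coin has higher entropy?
A

For binary distributions, entropy is maximized at p=0.5 and decreases as p moves toward 0 or 1.

H(A) = H(0.68) = 0.9044 bits
H(B) = H(0.71) = 0.8687 bits

Distribution A (p=0.68) is closer to uniform (p=0.5), so it has higher entropy.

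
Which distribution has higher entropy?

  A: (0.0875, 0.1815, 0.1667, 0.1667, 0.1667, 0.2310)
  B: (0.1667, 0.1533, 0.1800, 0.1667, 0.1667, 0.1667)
B

Both distributions are close to uniform, making this a harder comparison.

H(A) = 2.5352 bits
H(B) = 2.5834 bits

The distribution closer to uniform has higher entropy.
Answer: B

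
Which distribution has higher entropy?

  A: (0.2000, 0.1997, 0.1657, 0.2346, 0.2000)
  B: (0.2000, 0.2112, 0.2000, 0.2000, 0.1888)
B

Both distributions are close to uniform, making this a harder comparison.

H(A) = 2.3133 bits
H(B) = 2.3210 bits

The distribution closer to uniform has higher entropy.
Answer: B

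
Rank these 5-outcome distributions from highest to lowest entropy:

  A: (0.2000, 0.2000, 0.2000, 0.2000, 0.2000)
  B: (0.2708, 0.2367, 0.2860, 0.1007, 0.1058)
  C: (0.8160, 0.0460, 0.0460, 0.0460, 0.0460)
A > B > C

Key insight: Entropy is maximized by uniform distributions and minimized by concentrated distributions.

- Uniform distributions have maximum entropy log₂(5) = 2.3219 bits
- The more "peaked" or concentrated a distribution, the lower its entropy

Entropies:
  H(A) = 2.3219 bits
  H(B) = 2.1953 bits
  H(C) = 1.0567 bits

Ranking: A > B > C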